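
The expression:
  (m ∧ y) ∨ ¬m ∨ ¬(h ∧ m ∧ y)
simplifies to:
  True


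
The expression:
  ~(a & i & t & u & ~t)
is always true.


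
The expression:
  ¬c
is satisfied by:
  {c: False}


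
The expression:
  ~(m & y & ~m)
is always true.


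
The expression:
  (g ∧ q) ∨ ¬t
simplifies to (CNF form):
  (g ∨ ¬t) ∧ (q ∨ ¬t)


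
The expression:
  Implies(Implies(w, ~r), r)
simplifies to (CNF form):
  r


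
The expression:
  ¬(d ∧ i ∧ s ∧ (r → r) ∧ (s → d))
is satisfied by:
  {s: False, d: False, i: False}
  {i: True, s: False, d: False}
  {d: True, s: False, i: False}
  {i: True, d: True, s: False}
  {s: True, i: False, d: False}
  {i: True, s: True, d: False}
  {d: True, s: True, i: False}


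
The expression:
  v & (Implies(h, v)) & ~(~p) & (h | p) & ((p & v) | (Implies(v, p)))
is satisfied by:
  {p: True, v: True}


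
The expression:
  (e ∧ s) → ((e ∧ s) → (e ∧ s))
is always true.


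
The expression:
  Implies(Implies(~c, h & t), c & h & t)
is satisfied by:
  {h: False, c: False, t: False}
  {t: True, h: False, c: False}
  {h: True, t: False, c: False}
  {t: True, c: True, h: True}


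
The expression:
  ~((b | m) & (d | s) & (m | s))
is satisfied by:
  {s: False, m: False, d: False, b: False}
  {b: True, s: False, m: False, d: False}
  {d: True, s: False, m: False, b: False}
  {b: True, d: True, s: False, m: False}
  {m: True, b: False, s: False, d: False}
  {b: True, m: True, s: False, d: False}
  {s: True, b: False, m: False, d: False}
  {d: True, s: True, b: False, m: False}


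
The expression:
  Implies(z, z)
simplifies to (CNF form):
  True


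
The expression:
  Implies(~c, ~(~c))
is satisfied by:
  {c: True}


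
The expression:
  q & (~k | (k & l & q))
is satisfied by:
  {l: True, q: True, k: False}
  {q: True, k: False, l: False}
  {l: True, k: True, q: True}


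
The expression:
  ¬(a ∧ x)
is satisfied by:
  {x: False, a: False}
  {a: True, x: False}
  {x: True, a: False}


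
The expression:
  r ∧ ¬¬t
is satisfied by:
  {t: True, r: True}


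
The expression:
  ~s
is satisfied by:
  {s: False}


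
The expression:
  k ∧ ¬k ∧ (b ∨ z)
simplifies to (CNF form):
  False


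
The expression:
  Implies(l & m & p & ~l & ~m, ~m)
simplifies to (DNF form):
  True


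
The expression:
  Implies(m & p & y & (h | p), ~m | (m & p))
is always true.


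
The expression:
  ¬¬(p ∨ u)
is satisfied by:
  {u: True, p: True}
  {u: True, p: False}
  {p: True, u: False}


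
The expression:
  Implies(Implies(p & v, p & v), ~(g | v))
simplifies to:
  ~g & ~v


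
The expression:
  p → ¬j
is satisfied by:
  {p: False, j: False}
  {j: True, p: False}
  {p: True, j: False}


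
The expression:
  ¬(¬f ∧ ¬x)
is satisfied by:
  {x: True, f: True}
  {x: True, f: False}
  {f: True, x: False}


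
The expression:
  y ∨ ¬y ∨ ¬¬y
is always true.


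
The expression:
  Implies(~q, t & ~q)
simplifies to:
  q | t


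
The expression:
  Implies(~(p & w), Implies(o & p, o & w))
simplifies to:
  w | ~o | ~p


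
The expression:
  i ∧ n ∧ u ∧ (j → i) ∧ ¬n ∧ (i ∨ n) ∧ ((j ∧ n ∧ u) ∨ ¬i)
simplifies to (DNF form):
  False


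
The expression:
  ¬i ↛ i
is always true.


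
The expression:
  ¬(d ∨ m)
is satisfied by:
  {d: False, m: False}


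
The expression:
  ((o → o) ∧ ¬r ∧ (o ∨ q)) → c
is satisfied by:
  {r: True, c: True, o: False, q: False}
  {r: True, c: True, q: True, o: False}
  {r: True, c: True, o: True, q: False}
  {r: True, c: True, q: True, o: True}
  {r: True, o: False, q: False, c: False}
  {r: True, q: True, o: False, c: False}
  {r: True, o: True, q: False, c: False}
  {r: True, q: True, o: True, c: False}
  {c: True, o: False, q: False, r: False}
  {q: True, c: True, o: False, r: False}
  {c: True, o: True, q: False, r: False}
  {q: True, c: True, o: True, r: False}
  {c: False, o: False, q: False, r: False}


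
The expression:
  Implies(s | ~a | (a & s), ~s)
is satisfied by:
  {s: False}


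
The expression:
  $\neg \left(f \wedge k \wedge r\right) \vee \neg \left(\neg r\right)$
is always true.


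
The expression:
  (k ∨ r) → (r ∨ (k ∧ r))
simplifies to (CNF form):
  r ∨ ¬k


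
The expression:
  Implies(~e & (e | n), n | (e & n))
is always true.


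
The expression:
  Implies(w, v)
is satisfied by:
  {v: True, w: False}
  {w: False, v: False}
  {w: True, v: True}


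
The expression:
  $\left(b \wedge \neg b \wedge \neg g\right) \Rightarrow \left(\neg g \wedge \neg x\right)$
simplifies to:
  $\text{True}$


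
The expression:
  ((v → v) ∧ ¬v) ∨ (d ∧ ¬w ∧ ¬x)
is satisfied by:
  {d: True, x: False, v: False, w: False}
  {w: False, x: False, d: False, v: False}
  {w: True, d: True, x: False, v: False}
  {w: True, x: False, d: False, v: False}
  {d: True, x: True, w: False, v: False}
  {x: True, w: False, d: False, v: False}
  {w: True, x: True, d: True, v: False}
  {w: True, x: True, d: False, v: False}
  {v: True, d: True, w: False, x: False}


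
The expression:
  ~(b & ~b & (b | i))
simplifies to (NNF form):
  True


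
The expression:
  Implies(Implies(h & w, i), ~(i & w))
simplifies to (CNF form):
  ~i | ~w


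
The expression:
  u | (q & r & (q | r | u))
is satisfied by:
  {r: True, u: True, q: True}
  {r: True, u: True, q: False}
  {u: True, q: True, r: False}
  {u: True, q: False, r: False}
  {r: True, q: True, u: False}


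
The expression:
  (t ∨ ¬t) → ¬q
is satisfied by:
  {q: False}


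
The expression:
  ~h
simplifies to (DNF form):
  ~h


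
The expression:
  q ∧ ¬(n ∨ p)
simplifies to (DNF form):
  q ∧ ¬n ∧ ¬p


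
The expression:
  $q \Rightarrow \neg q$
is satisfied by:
  {q: False}


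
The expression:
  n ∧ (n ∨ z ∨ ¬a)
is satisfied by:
  {n: True}


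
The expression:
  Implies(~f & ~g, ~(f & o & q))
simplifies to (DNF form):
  True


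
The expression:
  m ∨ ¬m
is always true.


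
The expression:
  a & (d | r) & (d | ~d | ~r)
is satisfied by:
  {r: True, d: True, a: True}
  {r: True, a: True, d: False}
  {d: True, a: True, r: False}


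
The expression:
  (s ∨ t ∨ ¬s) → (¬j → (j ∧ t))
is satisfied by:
  {j: True}


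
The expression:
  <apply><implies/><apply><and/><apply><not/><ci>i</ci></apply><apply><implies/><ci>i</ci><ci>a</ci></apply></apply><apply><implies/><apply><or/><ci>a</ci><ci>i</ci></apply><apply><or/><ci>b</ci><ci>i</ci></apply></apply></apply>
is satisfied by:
  {i: True, b: True, a: False}
  {i: True, a: False, b: False}
  {b: True, a: False, i: False}
  {b: False, a: False, i: False}
  {i: True, b: True, a: True}
  {i: True, a: True, b: False}
  {b: True, a: True, i: False}


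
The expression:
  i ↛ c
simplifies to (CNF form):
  i ∧ ¬c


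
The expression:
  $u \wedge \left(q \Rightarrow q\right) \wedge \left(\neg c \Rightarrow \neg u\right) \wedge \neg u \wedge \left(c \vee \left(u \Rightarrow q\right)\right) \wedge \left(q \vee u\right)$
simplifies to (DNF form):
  $\text{False}$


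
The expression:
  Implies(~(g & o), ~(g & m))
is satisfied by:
  {o: True, g: False, m: False}
  {g: False, m: False, o: False}
  {o: True, m: True, g: False}
  {m: True, g: False, o: False}
  {o: True, g: True, m: False}
  {g: True, o: False, m: False}
  {o: True, m: True, g: True}


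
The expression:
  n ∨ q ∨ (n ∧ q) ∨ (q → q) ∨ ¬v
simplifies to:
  True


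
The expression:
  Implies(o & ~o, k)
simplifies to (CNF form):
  True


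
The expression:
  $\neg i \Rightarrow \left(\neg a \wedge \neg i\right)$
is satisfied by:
  {i: True, a: False}
  {a: False, i: False}
  {a: True, i: True}


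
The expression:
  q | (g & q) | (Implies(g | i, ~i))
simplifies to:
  q | ~i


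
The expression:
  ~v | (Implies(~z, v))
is always true.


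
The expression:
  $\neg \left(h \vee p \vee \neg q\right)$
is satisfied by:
  {q: True, p: False, h: False}


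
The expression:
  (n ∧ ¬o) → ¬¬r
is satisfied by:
  {r: True, o: True, n: False}
  {r: True, o: False, n: False}
  {o: True, r: False, n: False}
  {r: False, o: False, n: False}
  {r: True, n: True, o: True}
  {r: True, n: True, o: False}
  {n: True, o: True, r: False}


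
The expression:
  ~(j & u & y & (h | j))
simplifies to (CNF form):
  ~j | ~u | ~y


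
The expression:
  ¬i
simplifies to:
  ¬i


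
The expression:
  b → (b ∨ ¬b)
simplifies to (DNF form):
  True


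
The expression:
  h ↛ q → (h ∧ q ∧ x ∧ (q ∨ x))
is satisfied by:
  {q: True, h: False}
  {h: False, q: False}
  {h: True, q: True}


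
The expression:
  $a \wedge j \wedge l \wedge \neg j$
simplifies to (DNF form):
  $\text{False}$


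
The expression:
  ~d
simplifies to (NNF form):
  ~d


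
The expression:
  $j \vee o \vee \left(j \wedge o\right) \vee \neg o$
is always true.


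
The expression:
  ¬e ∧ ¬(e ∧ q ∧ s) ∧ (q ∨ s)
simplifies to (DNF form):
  (q ∧ ¬e) ∨ (s ∧ ¬e)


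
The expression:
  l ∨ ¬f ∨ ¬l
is always true.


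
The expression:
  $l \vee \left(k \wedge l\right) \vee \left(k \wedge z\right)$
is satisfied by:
  {z: True, l: True, k: True}
  {z: True, l: True, k: False}
  {l: True, k: True, z: False}
  {l: True, k: False, z: False}
  {z: True, k: True, l: False}


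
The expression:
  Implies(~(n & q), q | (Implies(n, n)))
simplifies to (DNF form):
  True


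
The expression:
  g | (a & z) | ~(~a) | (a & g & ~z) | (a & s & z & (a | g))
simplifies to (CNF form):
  a | g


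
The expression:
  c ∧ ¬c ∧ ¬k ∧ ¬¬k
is never true.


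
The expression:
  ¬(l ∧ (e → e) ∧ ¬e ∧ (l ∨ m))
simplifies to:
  e ∨ ¬l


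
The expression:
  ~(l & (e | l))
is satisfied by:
  {l: False}


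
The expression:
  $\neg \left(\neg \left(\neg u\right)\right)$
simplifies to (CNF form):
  $\neg u$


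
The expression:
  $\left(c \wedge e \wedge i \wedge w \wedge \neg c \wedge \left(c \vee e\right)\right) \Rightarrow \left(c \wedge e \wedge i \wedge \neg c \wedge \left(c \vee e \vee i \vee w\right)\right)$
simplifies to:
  $\text{True}$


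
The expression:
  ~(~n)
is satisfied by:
  {n: True}


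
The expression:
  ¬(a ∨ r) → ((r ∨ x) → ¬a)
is always true.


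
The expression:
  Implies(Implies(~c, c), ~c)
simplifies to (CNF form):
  ~c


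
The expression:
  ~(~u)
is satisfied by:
  {u: True}


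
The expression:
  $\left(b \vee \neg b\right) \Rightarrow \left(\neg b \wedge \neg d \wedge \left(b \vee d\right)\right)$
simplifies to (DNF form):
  $\text{False}$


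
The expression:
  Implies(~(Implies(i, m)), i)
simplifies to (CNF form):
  True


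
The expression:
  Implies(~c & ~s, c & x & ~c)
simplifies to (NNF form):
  c | s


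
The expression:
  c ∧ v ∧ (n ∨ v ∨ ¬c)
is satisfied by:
  {c: True, v: True}


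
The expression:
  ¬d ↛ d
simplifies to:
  True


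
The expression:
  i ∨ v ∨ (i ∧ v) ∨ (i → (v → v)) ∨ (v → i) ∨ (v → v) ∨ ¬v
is always true.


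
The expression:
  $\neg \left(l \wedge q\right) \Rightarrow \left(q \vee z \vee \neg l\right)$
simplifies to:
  $q \vee z \vee \neg l$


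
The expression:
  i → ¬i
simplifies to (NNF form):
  ¬i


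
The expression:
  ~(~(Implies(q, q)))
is always true.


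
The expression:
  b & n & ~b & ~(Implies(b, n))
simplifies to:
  False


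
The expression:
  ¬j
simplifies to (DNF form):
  ¬j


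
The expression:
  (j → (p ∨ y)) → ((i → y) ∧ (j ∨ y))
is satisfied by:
  {y: True, j: True, p: False, i: False}
  {y: True, j: True, i: True, p: False}
  {y: True, j: True, p: True, i: False}
  {y: True, j: True, i: True, p: True}
  {y: True, p: False, i: False, j: False}
  {y: True, i: True, p: False, j: False}
  {y: True, p: True, i: False, j: False}
  {y: True, i: True, p: True, j: False}
  {j: True, p: False, i: False, y: False}
  {i: True, j: True, p: False, y: False}
  {j: True, p: True, i: False, y: False}


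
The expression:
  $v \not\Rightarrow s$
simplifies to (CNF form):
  $v \wedge \neg s$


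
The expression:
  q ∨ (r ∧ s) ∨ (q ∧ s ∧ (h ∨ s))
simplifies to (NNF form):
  q ∨ (r ∧ s)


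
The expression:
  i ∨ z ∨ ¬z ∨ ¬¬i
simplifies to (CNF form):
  True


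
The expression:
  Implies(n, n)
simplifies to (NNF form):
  True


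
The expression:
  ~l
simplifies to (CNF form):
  ~l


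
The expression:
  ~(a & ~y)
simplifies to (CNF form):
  y | ~a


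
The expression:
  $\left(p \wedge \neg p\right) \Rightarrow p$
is always true.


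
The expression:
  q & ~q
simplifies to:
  False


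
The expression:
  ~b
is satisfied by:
  {b: False}


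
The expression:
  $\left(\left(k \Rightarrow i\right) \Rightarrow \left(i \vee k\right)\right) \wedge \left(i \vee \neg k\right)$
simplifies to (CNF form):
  $i$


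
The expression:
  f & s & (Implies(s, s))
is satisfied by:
  {s: True, f: True}


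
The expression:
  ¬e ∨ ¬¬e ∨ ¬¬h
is always true.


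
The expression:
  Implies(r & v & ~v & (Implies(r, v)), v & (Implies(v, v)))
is always true.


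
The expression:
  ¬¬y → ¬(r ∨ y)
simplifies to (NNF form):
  ¬y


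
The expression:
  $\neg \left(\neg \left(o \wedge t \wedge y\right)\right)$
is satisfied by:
  {t: True, o: True, y: True}


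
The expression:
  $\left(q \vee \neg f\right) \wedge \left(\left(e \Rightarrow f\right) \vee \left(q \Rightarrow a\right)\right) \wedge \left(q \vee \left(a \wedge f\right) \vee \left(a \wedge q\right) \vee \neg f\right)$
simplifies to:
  $\left(a \wedge \neg f\right) \vee \left(f \wedge q\right) \vee \left(\neg e \wedge \neg f\right) \vee \left(\neg f \wedge \neg q\right)$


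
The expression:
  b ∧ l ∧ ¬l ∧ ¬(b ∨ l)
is never true.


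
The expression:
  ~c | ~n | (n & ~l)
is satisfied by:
  {l: False, c: False, n: False}
  {n: True, l: False, c: False}
  {c: True, l: False, n: False}
  {n: True, c: True, l: False}
  {l: True, n: False, c: False}
  {n: True, l: True, c: False}
  {c: True, l: True, n: False}


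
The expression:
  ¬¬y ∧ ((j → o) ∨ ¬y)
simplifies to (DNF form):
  (o ∧ y) ∨ (y ∧ ¬j)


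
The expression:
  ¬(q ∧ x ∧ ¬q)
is always true.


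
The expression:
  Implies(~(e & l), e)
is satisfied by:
  {e: True}


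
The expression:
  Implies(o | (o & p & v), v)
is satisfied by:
  {v: True, o: False}
  {o: False, v: False}
  {o: True, v: True}


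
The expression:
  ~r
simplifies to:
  ~r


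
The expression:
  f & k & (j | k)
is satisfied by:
  {f: True, k: True}


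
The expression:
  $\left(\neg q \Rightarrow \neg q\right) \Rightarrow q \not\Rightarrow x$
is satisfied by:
  {q: True, x: False}


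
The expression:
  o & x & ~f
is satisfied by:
  {x: True, o: True, f: False}


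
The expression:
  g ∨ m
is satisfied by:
  {m: True, g: True}
  {m: True, g: False}
  {g: True, m: False}


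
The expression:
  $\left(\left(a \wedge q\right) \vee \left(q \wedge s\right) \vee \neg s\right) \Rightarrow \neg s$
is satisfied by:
  {s: False, q: False}
  {q: True, s: False}
  {s: True, q: False}


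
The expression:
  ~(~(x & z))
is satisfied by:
  {z: True, x: True}


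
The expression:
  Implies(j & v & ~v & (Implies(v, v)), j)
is always true.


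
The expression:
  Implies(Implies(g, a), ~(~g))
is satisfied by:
  {g: True}


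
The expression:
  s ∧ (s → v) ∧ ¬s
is never true.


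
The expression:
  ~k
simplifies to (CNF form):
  ~k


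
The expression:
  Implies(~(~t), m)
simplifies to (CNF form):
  m | ~t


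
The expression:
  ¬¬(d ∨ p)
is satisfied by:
  {d: True, p: True}
  {d: True, p: False}
  {p: True, d: False}


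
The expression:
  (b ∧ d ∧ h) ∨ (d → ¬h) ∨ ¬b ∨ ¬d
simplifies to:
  True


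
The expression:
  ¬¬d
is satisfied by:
  {d: True}


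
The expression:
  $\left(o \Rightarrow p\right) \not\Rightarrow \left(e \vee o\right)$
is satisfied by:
  {e: False, o: False}


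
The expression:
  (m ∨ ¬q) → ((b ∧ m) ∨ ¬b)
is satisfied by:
  {q: True, m: True, b: False}
  {q: True, m: False, b: False}
  {m: True, q: False, b: False}
  {q: False, m: False, b: False}
  {b: True, q: True, m: True}
  {b: True, q: True, m: False}
  {b: True, m: True, q: False}


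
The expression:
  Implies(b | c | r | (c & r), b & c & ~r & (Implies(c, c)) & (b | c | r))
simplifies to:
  ~r & (b | ~c) & (c | ~b)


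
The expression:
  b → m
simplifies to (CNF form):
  m ∨ ¬b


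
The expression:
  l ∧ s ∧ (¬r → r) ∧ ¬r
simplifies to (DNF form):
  False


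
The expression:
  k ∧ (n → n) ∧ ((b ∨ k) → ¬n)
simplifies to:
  k ∧ ¬n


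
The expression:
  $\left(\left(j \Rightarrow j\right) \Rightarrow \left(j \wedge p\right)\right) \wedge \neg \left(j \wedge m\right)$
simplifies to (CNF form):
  $j \wedge p \wedge \neg m$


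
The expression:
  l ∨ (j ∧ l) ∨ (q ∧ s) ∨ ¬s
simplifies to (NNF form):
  l ∨ q ∨ ¬s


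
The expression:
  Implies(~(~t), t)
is always true.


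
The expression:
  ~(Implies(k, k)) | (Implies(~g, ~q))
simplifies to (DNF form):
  g | ~q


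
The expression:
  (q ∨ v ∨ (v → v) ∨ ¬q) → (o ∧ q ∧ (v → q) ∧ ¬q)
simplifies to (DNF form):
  False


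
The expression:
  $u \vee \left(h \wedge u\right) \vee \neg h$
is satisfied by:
  {u: True, h: False}
  {h: False, u: False}
  {h: True, u: True}


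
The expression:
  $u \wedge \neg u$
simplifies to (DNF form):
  $\text{False}$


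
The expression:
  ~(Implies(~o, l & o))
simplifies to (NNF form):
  ~o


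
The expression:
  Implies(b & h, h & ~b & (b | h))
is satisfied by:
  {h: False, b: False}
  {b: True, h: False}
  {h: True, b: False}


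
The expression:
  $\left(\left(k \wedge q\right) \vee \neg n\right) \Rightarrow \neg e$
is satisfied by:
  {n: True, q: False, e: False, k: False}
  {n: True, k: True, q: False, e: False}
  {n: True, q: True, e: False, k: False}
  {n: True, k: True, q: True, e: False}
  {k: False, q: False, e: False, n: False}
  {k: True, q: False, e: False, n: False}
  {q: True, k: False, e: False, n: False}
  {k: True, q: True, e: False, n: False}
  {e: True, n: True, k: False, q: False}
  {k: True, e: True, n: True, q: False}
  {e: True, n: True, q: True, k: False}


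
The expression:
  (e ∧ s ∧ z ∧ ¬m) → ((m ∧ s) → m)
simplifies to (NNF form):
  True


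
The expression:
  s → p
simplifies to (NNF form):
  p ∨ ¬s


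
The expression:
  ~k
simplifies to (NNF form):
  ~k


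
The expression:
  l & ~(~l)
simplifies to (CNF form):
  l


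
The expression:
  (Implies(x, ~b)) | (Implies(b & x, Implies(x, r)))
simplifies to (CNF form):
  r | ~b | ~x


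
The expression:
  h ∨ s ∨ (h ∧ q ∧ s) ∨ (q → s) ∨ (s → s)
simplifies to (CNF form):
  True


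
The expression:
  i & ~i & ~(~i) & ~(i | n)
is never true.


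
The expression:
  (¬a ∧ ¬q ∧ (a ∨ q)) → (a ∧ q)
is always true.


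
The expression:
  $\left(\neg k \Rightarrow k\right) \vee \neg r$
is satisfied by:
  {k: True, r: False}
  {r: False, k: False}
  {r: True, k: True}


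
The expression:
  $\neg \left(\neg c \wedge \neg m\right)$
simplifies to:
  $c \vee m$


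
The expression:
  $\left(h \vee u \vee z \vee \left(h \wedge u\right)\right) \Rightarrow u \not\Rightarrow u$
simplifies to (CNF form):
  $\neg h \wedge \neg u \wedge \neg z$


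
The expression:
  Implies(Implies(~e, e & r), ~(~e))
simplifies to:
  True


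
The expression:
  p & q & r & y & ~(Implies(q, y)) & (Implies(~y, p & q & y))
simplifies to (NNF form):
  False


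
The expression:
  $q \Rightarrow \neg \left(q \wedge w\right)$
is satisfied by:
  {w: False, q: False}
  {q: True, w: False}
  {w: True, q: False}


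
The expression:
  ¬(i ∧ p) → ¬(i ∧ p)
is always true.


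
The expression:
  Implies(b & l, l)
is always true.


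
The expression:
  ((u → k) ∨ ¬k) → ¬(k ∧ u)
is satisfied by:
  {u: False, k: False}
  {k: True, u: False}
  {u: True, k: False}


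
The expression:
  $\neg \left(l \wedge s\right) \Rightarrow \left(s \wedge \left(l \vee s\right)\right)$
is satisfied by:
  {s: True}


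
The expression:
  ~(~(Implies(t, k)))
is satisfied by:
  {k: True, t: False}
  {t: False, k: False}
  {t: True, k: True}


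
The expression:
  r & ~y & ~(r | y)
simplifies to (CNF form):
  False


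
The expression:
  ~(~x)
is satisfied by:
  {x: True}


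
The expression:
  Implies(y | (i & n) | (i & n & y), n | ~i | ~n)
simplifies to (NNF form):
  True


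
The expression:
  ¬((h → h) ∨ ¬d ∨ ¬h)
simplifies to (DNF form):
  False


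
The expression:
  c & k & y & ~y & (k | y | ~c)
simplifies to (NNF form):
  False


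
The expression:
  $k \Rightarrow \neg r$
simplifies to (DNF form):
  $\neg k \vee \neg r$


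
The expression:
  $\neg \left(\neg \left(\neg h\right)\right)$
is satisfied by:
  {h: False}


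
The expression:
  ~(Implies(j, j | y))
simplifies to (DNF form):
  False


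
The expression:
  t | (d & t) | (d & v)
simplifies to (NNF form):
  t | (d & v)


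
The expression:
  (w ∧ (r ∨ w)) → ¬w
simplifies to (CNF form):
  ¬w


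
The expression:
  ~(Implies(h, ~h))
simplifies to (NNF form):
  h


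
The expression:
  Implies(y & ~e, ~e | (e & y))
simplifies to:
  True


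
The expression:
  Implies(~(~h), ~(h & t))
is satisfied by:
  {h: False, t: False}
  {t: True, h: False}
  {h: True, t: False}


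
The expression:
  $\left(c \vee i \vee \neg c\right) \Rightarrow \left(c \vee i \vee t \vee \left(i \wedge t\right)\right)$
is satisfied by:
  {i: True, t: True, c: True}
  {i: True, t: True, c: False}
  {i: True, c: True, t: False}
  {i: True, c: False, t: False}
  {t: True, c: True, i: False}
  {t: True, c: False, i: False}
  {c: True, t: False, i: False}


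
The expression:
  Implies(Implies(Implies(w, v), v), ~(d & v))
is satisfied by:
  {v: False, d: False}
  {d: True, v: False}
  {v: True, d: False}


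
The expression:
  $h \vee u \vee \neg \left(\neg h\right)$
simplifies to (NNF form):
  $h \vee u$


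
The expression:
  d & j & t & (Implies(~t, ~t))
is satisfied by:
  {t: True, j: True, d: True}


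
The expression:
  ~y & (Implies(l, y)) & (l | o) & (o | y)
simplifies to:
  o & ~l & ~y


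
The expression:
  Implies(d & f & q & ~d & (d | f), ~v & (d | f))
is always true.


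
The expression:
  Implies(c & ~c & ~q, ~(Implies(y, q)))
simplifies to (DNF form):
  True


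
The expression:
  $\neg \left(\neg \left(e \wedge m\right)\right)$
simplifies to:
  $e \wedge m$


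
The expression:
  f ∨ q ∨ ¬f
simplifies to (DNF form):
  True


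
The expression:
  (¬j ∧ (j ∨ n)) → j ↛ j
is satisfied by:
  {j: True, n: False}
  {n: False, j: False}
  {n: True, j: True}


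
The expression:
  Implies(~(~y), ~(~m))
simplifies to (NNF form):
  m | ~y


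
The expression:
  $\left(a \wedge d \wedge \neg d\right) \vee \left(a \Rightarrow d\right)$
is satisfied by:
  {d: True, a: False}
  {a: False, d: False}
  {a: True, d: True}


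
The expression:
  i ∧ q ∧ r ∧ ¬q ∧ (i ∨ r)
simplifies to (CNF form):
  False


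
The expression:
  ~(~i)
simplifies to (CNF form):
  i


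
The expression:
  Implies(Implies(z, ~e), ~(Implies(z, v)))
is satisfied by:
  {z: True, e: True, v: False}
  {z: True, v: False, e: False}
  {z: True, e: True, v: True}


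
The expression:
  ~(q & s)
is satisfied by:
  {s: False, q: False}
  {q: True, s: False}
  {s: True, q: False}


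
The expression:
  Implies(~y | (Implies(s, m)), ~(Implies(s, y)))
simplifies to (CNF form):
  s & (~m | ~y)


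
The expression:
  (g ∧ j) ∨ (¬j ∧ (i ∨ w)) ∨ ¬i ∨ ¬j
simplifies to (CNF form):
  g ∨ ¬i ∨ ¬j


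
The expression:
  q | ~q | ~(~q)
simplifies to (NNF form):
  True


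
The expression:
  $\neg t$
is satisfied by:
  {t: False}


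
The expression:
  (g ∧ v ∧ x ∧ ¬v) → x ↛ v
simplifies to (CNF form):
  True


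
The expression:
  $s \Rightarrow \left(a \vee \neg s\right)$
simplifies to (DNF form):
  $a \vee \neg s$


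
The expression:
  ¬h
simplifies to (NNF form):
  ¬h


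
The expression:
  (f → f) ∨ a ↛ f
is always true.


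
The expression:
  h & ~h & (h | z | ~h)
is never true.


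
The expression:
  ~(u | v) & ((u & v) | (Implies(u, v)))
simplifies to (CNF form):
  ~u & ~v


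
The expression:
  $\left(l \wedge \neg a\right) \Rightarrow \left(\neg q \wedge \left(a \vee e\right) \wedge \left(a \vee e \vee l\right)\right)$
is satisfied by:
  {a: True, e: True, l: False, q: False}
  {a: True, e: False, l: False, q: False}
  {a: True, q: True, e: True, l: False}
  {a: True, q: True, e: False, l: False}
  {e: True, q: False, l: False, a: False}
  {e: False, q: False, l: False, a: False}
  {q: True, e: True, l: False, a: False}
  {q: True, e: False, l: False, a: False}
  {a: True, l: True, e: True, q: False}
  {a: True, l: True, e: False, q: False}
  {a: True, q: True, l: True, e: True}
  {a: True, q: True, l: True, e: False}
  {l: True, e: True, q: False, a: False}


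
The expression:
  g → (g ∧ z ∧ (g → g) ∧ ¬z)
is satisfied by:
  {g: False}


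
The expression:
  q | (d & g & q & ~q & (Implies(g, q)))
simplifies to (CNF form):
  q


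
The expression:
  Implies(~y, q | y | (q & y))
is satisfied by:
  {y: True, q: True}
  {y: True, q: False}
  {q: True, y: False}


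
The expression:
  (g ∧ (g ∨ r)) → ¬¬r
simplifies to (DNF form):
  r ∨ ¬g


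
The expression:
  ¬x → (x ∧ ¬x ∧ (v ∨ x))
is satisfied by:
  {x: True}


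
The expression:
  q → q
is always true.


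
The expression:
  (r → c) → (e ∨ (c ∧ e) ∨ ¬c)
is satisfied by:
  {e: True, c: False}
  {c: False, e: False}
  {c: True, e: True}


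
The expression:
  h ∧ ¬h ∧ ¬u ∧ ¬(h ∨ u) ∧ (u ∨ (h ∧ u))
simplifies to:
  False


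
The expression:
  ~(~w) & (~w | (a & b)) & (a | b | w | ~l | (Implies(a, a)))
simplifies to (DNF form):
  a & b & w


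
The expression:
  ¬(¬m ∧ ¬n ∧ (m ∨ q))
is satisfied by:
  {n: True, m: True, q: False}
  {n: True, q: False, m: False}
  {m: True, q: False, n: False}
  {m: False, q: False, n: False}
  {n: True, m: True, q: True}
  {n: True, q: True, m: False}
  {m: True, q: True, n: False}


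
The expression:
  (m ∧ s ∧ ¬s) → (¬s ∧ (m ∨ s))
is always true.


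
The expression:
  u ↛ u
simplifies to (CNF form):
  False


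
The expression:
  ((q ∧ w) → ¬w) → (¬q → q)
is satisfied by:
  {q: True}


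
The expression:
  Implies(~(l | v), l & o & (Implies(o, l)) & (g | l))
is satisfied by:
  {v: True, l: True}
  {v: True, l: False}
  {l: True, v: False}


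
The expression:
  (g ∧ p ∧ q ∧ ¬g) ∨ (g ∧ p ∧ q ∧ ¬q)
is never true.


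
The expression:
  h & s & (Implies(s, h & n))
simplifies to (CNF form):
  h & n & s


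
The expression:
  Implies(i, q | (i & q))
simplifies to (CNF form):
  q | ~i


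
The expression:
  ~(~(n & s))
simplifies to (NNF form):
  n & s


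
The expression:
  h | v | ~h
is always true.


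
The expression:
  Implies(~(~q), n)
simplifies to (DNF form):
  n | ~q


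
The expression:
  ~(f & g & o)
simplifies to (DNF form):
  ~f | ~g | ~o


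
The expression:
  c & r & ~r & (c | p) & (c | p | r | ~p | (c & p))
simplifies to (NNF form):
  False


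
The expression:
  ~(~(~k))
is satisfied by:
  {k: False}


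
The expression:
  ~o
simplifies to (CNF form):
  ~o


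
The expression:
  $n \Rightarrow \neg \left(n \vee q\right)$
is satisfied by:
  {n: False}


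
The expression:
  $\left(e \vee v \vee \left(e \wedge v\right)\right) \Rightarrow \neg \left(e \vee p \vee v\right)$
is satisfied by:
  {v: False, e: False}


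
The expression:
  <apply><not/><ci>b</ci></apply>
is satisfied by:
  {b: False}


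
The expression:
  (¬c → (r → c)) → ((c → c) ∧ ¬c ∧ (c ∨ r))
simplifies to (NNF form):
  r ∧ ¬c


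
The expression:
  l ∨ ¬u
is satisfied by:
  {l: True, u: False}
  {u: False, l: False}
  {u: True, l: True}


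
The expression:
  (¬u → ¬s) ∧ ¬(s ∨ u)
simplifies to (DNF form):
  ¬s ∧ ¬u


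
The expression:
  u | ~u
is always true.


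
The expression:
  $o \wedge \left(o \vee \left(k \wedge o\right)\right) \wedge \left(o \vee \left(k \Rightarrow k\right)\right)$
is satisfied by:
  {o: True}


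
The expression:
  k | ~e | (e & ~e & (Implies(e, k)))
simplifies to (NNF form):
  k | ~e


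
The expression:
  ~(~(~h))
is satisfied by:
  {h: False}


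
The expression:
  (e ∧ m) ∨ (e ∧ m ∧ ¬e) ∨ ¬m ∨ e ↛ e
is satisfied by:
  {e: True, m: False}
  {m: False, e: False}
  {m: True, e: True}


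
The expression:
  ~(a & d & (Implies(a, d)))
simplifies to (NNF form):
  ~a | ~d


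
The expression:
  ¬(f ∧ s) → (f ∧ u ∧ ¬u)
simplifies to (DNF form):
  f ∧ s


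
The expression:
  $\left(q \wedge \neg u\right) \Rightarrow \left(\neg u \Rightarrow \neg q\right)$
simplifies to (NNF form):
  $u \vee \neg q$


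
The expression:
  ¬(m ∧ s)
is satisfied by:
  {s: False, m: False}
  {m: True, s: False}
  {s: True, m: False}


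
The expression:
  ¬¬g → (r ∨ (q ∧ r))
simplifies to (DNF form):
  r ∨ ¬g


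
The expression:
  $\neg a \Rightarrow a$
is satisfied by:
  {a: True}


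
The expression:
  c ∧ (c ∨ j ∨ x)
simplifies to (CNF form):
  c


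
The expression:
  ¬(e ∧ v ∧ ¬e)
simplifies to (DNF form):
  True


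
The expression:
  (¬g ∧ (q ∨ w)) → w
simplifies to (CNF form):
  g ∨ w ∨ ¬q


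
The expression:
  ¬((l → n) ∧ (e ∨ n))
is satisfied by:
  {l: True, e: False, n: False}
  {e: False, n: False, l: False}
  {l: True, e: True, n: False}


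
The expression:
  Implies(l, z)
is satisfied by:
  {z: True, l: False}
  {l: False, z: False}
  {l: True, z: True}


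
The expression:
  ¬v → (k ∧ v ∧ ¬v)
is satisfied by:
  {v: True}


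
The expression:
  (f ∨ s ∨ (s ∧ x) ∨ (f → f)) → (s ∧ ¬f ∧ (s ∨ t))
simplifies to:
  s ∧ ¬f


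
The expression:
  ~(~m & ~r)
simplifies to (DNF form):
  m | r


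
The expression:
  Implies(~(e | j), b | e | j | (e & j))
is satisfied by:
  {b: True, e: True, j: True}
  {b: True, e: True, j: False}
  {b: True, j: True, e: False}
  {b: True, j: False, e: False}
  {e: True, j: True, b: False}
  {e: True, j: False, b: False}
  {j: True, e: False, b: False}


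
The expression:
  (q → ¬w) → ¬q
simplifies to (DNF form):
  w ∨ ¬q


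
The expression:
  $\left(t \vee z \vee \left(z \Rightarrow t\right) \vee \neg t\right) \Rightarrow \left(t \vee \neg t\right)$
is always true.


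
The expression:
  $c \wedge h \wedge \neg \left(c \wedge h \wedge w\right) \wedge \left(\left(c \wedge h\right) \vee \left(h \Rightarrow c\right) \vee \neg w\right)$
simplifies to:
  $c \wedge h \wedge \neg w$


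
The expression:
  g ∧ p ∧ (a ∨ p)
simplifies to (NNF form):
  g ∧ p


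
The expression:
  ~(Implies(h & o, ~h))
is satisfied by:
  {h: True, o: True}


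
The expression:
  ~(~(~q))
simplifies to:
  ~q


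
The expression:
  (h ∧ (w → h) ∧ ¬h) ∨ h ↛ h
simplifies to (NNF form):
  False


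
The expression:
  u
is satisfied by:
  {u: True}


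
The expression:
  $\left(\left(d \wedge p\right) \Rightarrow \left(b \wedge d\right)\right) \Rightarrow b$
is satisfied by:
  {b: True, d: True, p: True}
  {b: True, d: True, p: False}
  {b: True, p: True, d: False}
  {b: True, p: False, d: False}
  {d: True, p: True, b: False}


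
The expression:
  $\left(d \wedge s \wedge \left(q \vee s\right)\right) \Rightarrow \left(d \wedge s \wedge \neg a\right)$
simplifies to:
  $\neg a \vee \neg d \vee \neg s$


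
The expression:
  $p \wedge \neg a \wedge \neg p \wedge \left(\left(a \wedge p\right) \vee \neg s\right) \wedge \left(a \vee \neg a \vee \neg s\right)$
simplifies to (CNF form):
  $\text{False}$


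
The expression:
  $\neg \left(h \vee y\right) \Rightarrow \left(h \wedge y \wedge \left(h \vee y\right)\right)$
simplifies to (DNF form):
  $h \vee y$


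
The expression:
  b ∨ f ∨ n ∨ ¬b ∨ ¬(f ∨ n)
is always true.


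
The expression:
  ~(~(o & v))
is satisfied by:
  {o: True, v: True}


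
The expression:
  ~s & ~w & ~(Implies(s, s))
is never true.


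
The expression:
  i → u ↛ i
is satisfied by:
  {i: False}


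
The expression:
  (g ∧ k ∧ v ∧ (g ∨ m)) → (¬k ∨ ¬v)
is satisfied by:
  {g: False, k: False, v: False}
  {v: True, g: False, k: False}
  {k: True, g: False, v: False}
  {v: True, k: True, g: False}
  {g: True, v: False, k: False}
  {v: True, g: True, k: False}
  {k: True, g: True, v: False}


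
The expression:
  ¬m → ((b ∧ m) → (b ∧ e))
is always true.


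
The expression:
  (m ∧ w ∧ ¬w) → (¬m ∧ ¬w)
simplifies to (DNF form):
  True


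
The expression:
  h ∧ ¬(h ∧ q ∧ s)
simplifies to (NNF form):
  h ∧ (¬q ∨ ¬s)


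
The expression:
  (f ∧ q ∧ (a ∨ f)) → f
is always true.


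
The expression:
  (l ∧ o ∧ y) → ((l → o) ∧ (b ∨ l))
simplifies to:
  True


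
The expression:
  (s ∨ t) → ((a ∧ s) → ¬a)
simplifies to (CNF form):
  ¬a ∨ ¬s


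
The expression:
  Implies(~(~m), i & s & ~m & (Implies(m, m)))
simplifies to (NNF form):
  ~m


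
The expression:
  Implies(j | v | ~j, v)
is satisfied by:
  {v: True}


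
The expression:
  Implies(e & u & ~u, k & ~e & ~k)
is always true.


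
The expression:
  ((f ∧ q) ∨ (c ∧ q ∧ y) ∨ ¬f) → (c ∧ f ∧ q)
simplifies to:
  f ∧ (c ∨ ¬q)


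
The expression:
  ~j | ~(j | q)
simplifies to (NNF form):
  ~j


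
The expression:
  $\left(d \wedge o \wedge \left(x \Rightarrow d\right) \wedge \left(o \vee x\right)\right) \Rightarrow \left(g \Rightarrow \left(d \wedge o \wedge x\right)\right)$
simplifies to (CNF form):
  $x \vee \neg d \vee \neg g \vee \neg o$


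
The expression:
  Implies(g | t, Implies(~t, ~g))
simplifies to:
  t | ~g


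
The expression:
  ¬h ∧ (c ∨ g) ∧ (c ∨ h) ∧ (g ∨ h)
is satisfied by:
  {c: True, g: True, h: False}


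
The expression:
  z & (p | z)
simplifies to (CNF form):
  z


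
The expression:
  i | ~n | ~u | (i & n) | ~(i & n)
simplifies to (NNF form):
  True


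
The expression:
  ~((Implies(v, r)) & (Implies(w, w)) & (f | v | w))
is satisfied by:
  {v: True, r: False, w: False, f: False}
  {f: True, v: True, r: False, w: False}
  {v: True, w: True, r: False, f: False}
  {f: True, v: True, w: True, r: False}
  {f: False, r: False, w: False, v: False}
  {r: True, f: False, w: False, v: False}


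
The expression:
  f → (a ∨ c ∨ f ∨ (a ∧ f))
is always true.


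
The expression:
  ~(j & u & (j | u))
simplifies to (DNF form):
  ~j | ~u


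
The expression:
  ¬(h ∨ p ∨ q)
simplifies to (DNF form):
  ¬h ∧ ¬p ∧ ¬q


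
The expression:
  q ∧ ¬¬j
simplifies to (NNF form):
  j ∧ q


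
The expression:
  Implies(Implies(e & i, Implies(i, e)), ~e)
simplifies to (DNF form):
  ~e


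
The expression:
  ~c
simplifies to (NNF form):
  ~c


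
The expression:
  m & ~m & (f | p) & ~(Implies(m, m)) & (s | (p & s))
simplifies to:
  False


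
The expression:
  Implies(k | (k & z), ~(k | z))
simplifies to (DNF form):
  ~k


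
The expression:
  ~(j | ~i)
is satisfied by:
  {i: True, j: False}


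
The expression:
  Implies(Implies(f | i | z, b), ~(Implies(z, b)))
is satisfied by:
  {i: True, z: True, f: True, b: False}
  {i: True, z: True, f: False, b: False}
  {i: True, f: True, z: False, b: False}
  {i: True, f: False, z: False, b: False}
  {z: True, f: True, i: False, b: False}
  {z: True, f: False, i: False, b: False}
  {f: True, i: False, z: False, b: False}


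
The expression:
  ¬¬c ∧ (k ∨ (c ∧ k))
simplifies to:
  c ∧ k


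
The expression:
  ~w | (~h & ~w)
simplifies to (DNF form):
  ~w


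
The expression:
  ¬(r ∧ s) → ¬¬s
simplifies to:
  s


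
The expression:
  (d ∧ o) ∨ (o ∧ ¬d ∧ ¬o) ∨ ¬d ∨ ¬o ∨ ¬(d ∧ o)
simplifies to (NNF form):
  True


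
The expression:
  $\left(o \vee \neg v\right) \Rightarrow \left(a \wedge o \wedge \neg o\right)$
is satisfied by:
  {v: True, o: False}


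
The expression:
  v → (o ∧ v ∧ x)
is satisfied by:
  {x: True, o: True, v: False}
  {x: True, o: False, v: False}
  {o: True, x: False, v: False}
  {x: False, o: False, v: False}
  {x: True, v: True, o: True}


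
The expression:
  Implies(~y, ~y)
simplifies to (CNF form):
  True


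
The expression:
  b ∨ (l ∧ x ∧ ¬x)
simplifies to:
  b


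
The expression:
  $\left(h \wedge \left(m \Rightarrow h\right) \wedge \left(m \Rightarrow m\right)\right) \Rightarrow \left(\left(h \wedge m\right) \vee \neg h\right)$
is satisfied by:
  {m: True, h: False}
  {h: False, m: False}
  {h: True, m: True}


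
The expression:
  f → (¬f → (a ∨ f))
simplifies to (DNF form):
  True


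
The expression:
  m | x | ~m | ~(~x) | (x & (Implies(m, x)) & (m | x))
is always true.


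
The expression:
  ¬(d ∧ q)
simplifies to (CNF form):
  ¬d ∨ ¬q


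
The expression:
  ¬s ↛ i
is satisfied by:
  {i: False, s: False}


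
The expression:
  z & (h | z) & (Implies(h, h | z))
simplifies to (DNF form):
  z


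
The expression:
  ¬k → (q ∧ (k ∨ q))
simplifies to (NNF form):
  k ∨ q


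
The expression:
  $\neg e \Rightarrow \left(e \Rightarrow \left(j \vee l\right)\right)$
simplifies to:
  $\text{True}$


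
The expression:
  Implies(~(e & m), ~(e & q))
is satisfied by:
  {m: True, e: False, q: False}
  {e: False, q: False, m: False}
  {m: True, q: True, e: False}
  {q: True, e: False, m: False}
  {m: True, e: True, q: False}
  {e: True, m: False, q: False}
  {m: True, q: True, e: True}
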